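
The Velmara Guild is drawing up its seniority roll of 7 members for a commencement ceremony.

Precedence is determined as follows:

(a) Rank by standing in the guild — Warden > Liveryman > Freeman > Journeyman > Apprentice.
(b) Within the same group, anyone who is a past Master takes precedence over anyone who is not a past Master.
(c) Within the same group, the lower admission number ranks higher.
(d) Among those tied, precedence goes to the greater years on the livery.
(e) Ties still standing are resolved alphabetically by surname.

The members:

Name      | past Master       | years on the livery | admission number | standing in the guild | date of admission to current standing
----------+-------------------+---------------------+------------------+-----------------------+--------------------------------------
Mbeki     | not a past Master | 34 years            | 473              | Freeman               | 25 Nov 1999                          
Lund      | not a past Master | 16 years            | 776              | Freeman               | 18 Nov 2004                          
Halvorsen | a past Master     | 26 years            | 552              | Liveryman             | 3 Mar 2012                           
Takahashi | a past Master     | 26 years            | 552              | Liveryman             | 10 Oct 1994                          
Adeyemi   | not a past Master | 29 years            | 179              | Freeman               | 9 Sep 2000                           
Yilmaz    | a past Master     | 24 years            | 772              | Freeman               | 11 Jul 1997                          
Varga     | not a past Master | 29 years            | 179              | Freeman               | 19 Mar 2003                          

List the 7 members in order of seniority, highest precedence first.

Halvorsen, Takahashi, Yilmaz, Adeyemi, Varga, Mbeki, Lund

By standing in the guild: Halvorsen and Takahashi (Liveryman); then Yilmaz, Adeyemi, Varga, Mbeki and Lund (Freeman).
Halvorsen and Takahashi are each a past Master, so the next rule applies.
Halvorsen and Takahashi both have admission number 552, so the next rule applies.
Halvorsen and Takahashi both have years on the livery 26 years, so the next rule applies.
Among Halvorsen and Takahashi, alphabetically by surname: Halvorsen before Takahashi.
Among Yilmaz, Adeyemi, Varga, Mbeki and Lund, a past Master before not a past Master: Yilmaz (a past Master) before Adeyemi, Varga, Mbeki and Lund (not a past Master).
Among Adeyemi, Varga, Mbeki and Lund, by admission number (lower first): Adeyemi and Varga (179) before Mbeki (473) before Lund (776).
Adeyemi and Varga both have years on the livery 29 years, so the next rule applies.
Among Adeyemi and Varga, alphabetically by surname: Adeyemi before Varga.
Full order: Halvorsen, Takahashi, Yilmaz, Adeyemi, Varga, Mbeki, Lund.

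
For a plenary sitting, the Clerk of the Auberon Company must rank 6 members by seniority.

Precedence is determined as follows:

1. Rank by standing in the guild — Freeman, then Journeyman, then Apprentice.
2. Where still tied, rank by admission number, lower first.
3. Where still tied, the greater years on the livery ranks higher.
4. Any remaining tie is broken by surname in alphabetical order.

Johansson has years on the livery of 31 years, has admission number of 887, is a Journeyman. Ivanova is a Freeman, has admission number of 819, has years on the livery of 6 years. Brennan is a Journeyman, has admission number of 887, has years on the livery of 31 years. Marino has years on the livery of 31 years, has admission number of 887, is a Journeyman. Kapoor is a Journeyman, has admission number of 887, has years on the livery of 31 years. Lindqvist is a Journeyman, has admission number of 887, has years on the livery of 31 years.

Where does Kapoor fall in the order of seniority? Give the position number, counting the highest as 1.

By standing in the guild: Ivanova (Freeman); then Brennan, Johansson, Kapoor, Lindqvist and Marino (Journeyman).
Brennan, Johansson, Kapoor, Lindqvist and Marino all have admission number 887, so the next rule applies.
Brennan, Johansson, Kapoor, Lindqvist and Marino all have years on the livery 31 years, so the next rule applies.
Among Brennan, Johansson, Kapoor, Lindqvist and Marino, alphabetically by surname: Brennan before Johansson before Kapoor before Lindqvist before Marino.
Order: Ivanova, Brennan, Johansson, Kapoor, Lindqvist, Marino. So position 4.

4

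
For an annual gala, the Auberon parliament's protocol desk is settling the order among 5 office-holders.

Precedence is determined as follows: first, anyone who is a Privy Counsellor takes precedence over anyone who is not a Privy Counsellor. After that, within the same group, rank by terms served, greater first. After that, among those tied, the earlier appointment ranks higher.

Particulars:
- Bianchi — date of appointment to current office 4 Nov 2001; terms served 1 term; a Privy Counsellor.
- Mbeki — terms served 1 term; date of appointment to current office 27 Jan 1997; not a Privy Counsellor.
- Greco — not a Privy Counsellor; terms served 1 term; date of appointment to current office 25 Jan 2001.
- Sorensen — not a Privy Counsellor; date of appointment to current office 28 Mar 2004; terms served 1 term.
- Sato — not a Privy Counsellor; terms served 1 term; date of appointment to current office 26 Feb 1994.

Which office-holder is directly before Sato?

By the first rule: Bianchi (a Privy Counsellor); then Sato, Mbeki, Greco and Sorensen (each not a Privy Counsellor).
Sato, Mbeki, Greco and Sorensen all have terms served 1 term, so the next rule applies.
Among Sato, Mbeki, Greco and Sorensen, by date of appointment to current office (earlier first): Sato (26 Feb 1994) before Mbeki (27 Jan 1997) before Greco (25 Jan 2001) before Sorensen (28 Mar 2004).
Order: Bianchi, Sato, Mbeki, Greco, Sorensen.

Bianchi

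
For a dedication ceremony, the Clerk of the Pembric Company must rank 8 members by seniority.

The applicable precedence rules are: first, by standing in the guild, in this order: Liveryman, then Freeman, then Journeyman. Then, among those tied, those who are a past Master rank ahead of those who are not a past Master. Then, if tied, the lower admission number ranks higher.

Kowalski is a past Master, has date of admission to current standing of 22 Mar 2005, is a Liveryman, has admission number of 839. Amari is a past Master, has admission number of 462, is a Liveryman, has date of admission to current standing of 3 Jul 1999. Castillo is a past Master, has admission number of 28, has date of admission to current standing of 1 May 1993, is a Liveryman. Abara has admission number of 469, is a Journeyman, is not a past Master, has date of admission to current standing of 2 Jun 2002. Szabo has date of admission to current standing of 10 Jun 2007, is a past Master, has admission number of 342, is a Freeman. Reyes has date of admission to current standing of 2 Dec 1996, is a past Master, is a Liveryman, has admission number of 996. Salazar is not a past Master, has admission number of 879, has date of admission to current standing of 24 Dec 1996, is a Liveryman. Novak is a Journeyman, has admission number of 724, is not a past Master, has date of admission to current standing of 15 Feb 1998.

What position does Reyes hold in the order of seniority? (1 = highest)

4

By standing in the guild: Castillo, Amari, Kowalski, Reyes and Salazar (Liveryman); then Szabo (Freeman); then Abara and Novak (Journeyman).
Among Castillo, Amari, Kowalski, Reyes and Salazar, a past Master before not a past Master: Castillo, Amari, Kowalski and Reyes (a past Master) before Salazar (not a past Master).
Among Castillo, Amari, Kowalski and Reyes, by admission number (lower first): Castillo (28) before Amari (462) before Kowalski (839) before Reyes (996).
Abara and Novak are each not a past Master, so the next rule applies.
Among Abara and Novak, by admission number (lower first): Abara (469) before Novak (724).
Order: Castillo, Amari, Kowalski, Reyes, Salazar, Szabo, Abara, Novak. So position 4.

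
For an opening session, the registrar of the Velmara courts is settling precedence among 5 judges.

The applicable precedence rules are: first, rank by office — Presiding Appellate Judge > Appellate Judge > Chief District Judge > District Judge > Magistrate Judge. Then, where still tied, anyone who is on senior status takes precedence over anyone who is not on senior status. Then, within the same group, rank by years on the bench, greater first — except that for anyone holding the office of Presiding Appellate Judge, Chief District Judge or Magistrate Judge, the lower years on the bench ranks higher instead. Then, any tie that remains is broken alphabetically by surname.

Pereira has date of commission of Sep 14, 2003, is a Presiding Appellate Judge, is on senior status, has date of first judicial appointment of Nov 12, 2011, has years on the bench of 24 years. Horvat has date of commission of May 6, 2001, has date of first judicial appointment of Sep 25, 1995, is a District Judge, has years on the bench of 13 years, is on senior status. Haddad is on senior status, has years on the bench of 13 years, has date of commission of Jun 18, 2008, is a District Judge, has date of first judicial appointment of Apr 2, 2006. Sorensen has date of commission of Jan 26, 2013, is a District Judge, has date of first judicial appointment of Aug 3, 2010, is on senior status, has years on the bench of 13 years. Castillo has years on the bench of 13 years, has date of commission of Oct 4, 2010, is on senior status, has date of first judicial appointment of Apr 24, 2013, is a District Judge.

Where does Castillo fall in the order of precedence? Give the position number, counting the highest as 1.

By office: Pereira (Presiding Appellate Judge); then Castillo, Haddad, Horvat and Sorensen (District Judge).
Castillo, Haddad, Horvat and Sorensen are each on senior status, so the next rule applies.
Castillo, Haddad, Horvat and Sorensen all have years on the bench 13 years, so the next rule applies.
Among Castillo, Haddad, Horvat and Sorensen, alphabetically by surname: Castillo before Haddad before Horvat before Sorensen.
Order: Pereira, Castillo, Haddad, Horvat, Sorensen. So position 2.

2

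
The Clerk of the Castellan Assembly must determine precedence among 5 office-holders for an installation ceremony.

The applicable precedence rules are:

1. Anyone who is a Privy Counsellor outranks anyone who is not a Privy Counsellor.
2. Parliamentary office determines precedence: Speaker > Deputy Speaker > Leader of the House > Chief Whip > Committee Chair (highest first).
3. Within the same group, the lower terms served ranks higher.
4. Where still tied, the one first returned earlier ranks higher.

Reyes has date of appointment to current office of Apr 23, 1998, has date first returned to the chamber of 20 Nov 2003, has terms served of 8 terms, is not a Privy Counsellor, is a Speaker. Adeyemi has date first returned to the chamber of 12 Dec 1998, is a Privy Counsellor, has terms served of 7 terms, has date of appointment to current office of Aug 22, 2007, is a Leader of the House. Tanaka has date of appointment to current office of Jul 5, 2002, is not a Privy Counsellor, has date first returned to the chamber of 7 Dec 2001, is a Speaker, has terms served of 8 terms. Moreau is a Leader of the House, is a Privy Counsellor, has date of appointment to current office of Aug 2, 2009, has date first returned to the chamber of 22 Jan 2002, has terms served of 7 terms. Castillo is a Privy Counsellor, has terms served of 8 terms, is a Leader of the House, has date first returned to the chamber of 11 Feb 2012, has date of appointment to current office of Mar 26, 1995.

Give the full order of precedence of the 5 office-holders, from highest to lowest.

Adeyemi, Moreau, Castillo, Tanaka, Reyes

By the first rule: Adeyemi, Moreau and Castillo (each a Privy Counsellor); then Tanaka and Reyes (both not a Privy Counsellor).
Adeyemi, Moreau and Castillo are each Leader of the House, so the next rule applies.
Among Adeyemi, Moreau and Castillo, by terms served (lower first): Adeyemi and Moreau (7 terms) before Castillo (8 terms).
Among Adeyemi and Moreau, by date first returned to the chamber (earlier first): Adeyemi (12 Dec 1998) before Moreau (22 Jan 2002).
Tanaka and Reyes are each Speaker, so the next rule applies.
Tanaka and Reyes both have terms served 8 terms, so the next rule applies.
Among Tanaka and Reyes, by date first returned to the chamber (earlier first): Tanaka (7 Dec 2001) before Reyes (20 Nov 2003).
Full order: Adeyemi, Moreau, Castillo, Tanaka, Reyes.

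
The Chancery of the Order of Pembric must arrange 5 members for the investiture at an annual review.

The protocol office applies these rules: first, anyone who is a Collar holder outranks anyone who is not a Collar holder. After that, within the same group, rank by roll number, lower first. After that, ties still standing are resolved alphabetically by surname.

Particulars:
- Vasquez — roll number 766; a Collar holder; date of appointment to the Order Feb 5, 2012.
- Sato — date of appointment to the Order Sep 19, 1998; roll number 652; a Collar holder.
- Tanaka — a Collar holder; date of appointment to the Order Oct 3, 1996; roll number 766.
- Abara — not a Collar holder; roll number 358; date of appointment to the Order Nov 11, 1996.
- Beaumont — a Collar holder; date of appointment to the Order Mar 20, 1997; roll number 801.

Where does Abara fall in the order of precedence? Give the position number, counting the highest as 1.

By the first rule: Sato, Tanaka, Vasquez and Beaumont (each a Collar holder); then Abara (not a Collar holder).
Among Sato, Tanaka, Vasquez and Beaumont, by roll number (lower first): Sato (652) before Tanaka and Vasquez (766) before Beaumont (801).
Among Tanaka and Vasquez, alphabetically by surname: Tanaka before Vasquez.
Order: Sato, Tanaka, Vasquez, Beaumont, Abara. So position 5.

5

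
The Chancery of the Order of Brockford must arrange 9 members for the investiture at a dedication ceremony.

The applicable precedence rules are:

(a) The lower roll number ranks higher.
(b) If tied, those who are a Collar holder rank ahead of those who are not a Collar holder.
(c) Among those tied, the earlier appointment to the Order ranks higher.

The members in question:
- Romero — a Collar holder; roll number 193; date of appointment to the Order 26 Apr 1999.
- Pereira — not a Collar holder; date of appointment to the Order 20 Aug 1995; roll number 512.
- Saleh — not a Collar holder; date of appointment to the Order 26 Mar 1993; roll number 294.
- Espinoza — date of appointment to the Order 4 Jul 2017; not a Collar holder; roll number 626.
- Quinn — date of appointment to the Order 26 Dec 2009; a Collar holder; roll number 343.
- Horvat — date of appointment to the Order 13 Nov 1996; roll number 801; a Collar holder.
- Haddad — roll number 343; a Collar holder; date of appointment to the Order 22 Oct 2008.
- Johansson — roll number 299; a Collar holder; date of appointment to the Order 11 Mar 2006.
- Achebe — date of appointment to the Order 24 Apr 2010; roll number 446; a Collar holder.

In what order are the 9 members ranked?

Romero, Saleh, Johansson, Haddad, Quinn, Achebe, Pereira, Espinoza, Horvat

By roll number (lower first): Romero (193); then Saleh (294); then Johansson (299); then Haddad and Quinn (both 343); then Achebe (446); then Pereira (512); then Espinoza (626); then Horvat (801).
Haddad and Quinn are each a Collar holder, so the next rule applies.
Among Haddad and Quinn, by date of appointment to the Order (earlier first): Haddad (22 Oct 2008) before Quinn (26 Dec 2009).
Full order: Romero, Saleh, Johansson, Haddad, Quinn, Achebe, Pereira, Espinoza, Horvat.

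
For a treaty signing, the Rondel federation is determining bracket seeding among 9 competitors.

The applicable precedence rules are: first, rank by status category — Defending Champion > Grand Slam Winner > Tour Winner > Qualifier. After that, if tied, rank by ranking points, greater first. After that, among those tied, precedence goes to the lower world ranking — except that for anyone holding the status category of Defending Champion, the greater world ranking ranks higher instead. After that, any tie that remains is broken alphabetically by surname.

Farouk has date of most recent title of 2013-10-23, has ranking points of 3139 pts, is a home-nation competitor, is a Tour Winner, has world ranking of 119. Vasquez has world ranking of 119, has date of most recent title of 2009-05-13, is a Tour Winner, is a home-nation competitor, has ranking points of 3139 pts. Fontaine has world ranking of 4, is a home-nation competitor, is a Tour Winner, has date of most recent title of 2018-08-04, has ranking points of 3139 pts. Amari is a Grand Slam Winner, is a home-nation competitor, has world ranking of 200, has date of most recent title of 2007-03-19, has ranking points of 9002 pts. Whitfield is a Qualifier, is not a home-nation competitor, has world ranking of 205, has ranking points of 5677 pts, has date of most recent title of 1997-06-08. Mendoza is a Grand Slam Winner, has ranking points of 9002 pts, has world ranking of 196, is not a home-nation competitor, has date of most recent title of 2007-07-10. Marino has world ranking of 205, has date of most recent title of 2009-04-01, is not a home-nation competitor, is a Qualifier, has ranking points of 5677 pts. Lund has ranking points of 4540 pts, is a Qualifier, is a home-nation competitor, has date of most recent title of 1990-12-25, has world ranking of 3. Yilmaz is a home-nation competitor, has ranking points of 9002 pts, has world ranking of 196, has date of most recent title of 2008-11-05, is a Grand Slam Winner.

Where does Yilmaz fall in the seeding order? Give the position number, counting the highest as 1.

2

By status category: Mendoza, Yilmaz and Amari (Grand Slam Winner); then Fontaine, Farouk and Vasquez (Tour Winner); then Marino, Whitfield and Lund (Qualifier).
Mendoza, Yilmaz and Amari all have ranking points 9002 pts, so the next rule applies.
Among Mendoza, Yilmaz and Amari, by world ranking (lower first): Mendoza and Yilmaz (196) before Amari (200).
Among Mendoza and Yilmaz, alphabetically by surname: Mendoza before Yilmaz.
Fontaine, Farouk and Vasquez all have ranking points 3139 pts, so the next rule applies.
Among Fontaine, Farouk and Vasquez, by world ranking (lower first): Fontaine (4) before Farouk and Vasquez (119).
Among Farouk and Vasquez, alphabetically by surname: Farouk before Vasquez.
Among Marino, Whitfield and Lund, by ranking points (higher first): Marino and Whitfield (5677 pts) before Lund (4540 pts).
Marino and Whitfield both have world ranking 205, so the next rule applies.
Among Marino and Whitfield, alphabetically by surname: Marino before Whitfield.
Order: Mendoza, Yilmaz, Amari, Fontaine, Farouk, Vasquez, Marino, Whitfield, Lund. So position 2.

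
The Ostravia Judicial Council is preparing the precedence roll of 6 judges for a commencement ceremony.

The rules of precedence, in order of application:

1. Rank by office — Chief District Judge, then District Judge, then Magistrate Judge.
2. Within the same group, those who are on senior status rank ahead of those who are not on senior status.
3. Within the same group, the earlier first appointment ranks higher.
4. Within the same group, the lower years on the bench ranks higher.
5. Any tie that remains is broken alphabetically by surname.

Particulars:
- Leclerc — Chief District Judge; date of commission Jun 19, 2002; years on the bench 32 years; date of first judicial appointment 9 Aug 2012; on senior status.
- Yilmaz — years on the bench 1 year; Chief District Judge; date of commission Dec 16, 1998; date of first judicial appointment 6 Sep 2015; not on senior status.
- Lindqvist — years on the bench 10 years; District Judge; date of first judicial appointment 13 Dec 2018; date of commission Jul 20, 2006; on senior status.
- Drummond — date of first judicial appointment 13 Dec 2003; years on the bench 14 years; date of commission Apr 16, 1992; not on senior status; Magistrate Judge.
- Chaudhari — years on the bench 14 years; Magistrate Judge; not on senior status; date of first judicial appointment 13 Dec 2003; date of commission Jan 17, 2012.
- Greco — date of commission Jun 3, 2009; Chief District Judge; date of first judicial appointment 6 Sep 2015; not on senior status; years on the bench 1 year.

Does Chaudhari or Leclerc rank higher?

Leclerc

By office: Leclerc, Greco and Yilmaz (Chief District Judge); then Lindqvist (District Judge); then Chaudhari and Drummond (Magistrate Judge).
Among Leclerc, Greco and Yilmaz, on senior status before not on senior status: Leclerc (on senior status) before Greco and Yilmaz (not on senior status).
Greco and Yilmaz both have date of first judicial appointment 6 Sep 2015, so the next rule applies.
Greco and Yilmaz both have years on the bench 1 year, so the next rule applies.
Among Greco and Yilmaz, alphabetically by surname: Greco before Yilmaz.
Chaudhari and Drummond are each not on senior status, so the next rule applies.
Chaudhari and Drummond both have date of first judicial appointment 13 Dec 2003, so the next rule applies.
Chaudhari and Drummond both have years on the bench 14 years, so the next rule applies.
Among Chaudhari and Drummond, alphabetically by surname: Chaudhari before Drummond.
So Leclerc takes precedence.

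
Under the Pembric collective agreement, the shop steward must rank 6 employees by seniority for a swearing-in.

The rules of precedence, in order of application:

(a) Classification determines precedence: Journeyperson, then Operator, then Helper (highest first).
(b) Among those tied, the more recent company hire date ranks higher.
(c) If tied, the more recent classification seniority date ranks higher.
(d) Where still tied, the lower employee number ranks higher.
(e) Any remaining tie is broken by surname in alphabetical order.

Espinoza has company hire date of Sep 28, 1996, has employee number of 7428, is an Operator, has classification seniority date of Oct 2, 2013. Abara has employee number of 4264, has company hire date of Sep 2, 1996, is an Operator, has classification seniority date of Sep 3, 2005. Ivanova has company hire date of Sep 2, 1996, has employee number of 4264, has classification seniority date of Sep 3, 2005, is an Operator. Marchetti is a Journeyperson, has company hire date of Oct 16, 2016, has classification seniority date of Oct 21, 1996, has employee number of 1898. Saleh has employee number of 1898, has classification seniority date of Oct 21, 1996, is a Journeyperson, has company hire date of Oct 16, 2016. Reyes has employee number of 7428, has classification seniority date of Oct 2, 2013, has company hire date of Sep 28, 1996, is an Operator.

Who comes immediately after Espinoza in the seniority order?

By classification: Marchetti and Saleh (Journeyperson); then Espinoza, Reyes, Abara and Ivanova (Operator).
Marchetti and Saleh both have company hire date Oct 16, 2016, so the next rule applies.
Marchetti and Saleh both have classification seniority date Oct 21, 1996, so the next rule applies.
Marchetti and Saleh both have employee number 1898, so the next rule applies.
Among Marchetti and Saleh, alphabetically by surname: Marchetti before Saleh.
Among Espinoza, Reyes, Abara and Ivanova, by company hire date (later first): Espinoza and Reyes (Sep 28, 1996) before Abara and Ivanova (Sep 2, 1996).
Espinoza and Reyes both have classification seniority date Oct 2, 2013, so the next rule applies.
Espinoza and Reyes both have employee number 7428, so the next rule applies.
Among Espinoza and Reyes, alphabetically by surname: Espinoza before Reyes.
Abara and Ivanova both have classification seniority date Sep 3, 2005, so the next rule applies.
Abara and Ivanova both have employee number 4264, so the next rule applies.
Among Abara and Ivanova, alphabetically by surname: Abara before Ivanova.
Order: Marchetti, Saleh, Espinoza, Reyes, Abara, Ivanova.

Reyes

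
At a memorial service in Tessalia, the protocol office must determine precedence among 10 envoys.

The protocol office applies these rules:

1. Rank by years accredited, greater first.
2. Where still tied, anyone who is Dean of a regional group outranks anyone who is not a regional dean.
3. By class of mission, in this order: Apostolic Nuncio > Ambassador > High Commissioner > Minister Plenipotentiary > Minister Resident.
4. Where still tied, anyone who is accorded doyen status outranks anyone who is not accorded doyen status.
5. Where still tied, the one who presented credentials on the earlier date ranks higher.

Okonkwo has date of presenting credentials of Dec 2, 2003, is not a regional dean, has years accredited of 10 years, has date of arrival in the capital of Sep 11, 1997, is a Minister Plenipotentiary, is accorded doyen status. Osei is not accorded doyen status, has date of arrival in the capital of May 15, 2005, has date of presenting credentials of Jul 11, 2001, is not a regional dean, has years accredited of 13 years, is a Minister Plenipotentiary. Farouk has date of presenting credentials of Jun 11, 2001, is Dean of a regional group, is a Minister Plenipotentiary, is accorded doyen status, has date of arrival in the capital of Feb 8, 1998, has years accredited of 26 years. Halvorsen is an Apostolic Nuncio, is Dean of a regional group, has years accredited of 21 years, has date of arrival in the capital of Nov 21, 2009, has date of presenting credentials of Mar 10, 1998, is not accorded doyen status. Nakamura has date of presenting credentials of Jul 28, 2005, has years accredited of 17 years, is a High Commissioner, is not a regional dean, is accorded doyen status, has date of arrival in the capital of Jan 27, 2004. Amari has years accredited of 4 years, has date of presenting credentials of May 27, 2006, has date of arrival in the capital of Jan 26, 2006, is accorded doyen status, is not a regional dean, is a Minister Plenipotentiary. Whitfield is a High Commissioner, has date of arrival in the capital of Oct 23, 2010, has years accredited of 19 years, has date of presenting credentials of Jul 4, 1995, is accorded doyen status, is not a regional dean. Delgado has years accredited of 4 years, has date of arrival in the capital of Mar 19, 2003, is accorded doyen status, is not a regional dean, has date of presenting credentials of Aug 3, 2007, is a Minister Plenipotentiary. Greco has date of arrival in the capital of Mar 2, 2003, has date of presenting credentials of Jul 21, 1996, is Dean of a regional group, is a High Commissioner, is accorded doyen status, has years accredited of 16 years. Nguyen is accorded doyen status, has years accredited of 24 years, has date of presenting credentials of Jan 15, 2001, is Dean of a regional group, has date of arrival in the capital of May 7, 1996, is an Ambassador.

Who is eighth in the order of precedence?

By years accredited (higher first): Farouk (26 years); then Nguyen (24 years); then Halvorsen (21 years); then Whitfield (19 years); then Nakamura (17 years); then Greco (16 years); then Osei (13 years); then Okonkwo (10 years); then Amari and Delgado (both 4 years).
Amari and Delgado are each not a regional dean, so the next rule applies.
Amari and Delgado are each Minister Plenipotentiary, so the next rule applies.
Amari and Delgado are each accorded doyen status, so the next rule applies.
Among Amari and Delgado, by date of presenting credentials (earlier first): Amari (May 27, 2006) before Delgado (Aug 3, 2007).
Order: Farouk, Nguyen, Halvorsen, Whitfield, Nakamura, Greco, Osei, Okonkwo, Amari, Delgado.

Okonkwo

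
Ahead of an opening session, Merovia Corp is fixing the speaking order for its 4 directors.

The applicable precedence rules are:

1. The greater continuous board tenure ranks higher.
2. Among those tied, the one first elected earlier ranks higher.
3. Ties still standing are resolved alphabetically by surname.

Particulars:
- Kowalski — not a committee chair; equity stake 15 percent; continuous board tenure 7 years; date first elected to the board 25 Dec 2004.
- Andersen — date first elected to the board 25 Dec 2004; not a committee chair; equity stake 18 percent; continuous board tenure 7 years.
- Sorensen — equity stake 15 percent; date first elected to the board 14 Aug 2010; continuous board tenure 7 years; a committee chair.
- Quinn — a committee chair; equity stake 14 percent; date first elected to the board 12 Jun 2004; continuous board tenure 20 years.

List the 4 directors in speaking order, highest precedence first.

By continuous board tenure (higher first): Quinn (20 years); then Andersen, Kowalski and Sorensen (each 7 years).
Among Andersen, Kowalski and Sorensen, by date first elected to the board (earlier first): Andersen and Kowalski (25 Dec 2004) before Sorensen (14 Aug 2010).
Among Andersen and Kowalski, alphabetically by surname: Andersen before Kowalski.
Full order: Quinn, Andersen, Kowalski, Sorensen.

Quinn, Andersen, Kowalski, Sorensen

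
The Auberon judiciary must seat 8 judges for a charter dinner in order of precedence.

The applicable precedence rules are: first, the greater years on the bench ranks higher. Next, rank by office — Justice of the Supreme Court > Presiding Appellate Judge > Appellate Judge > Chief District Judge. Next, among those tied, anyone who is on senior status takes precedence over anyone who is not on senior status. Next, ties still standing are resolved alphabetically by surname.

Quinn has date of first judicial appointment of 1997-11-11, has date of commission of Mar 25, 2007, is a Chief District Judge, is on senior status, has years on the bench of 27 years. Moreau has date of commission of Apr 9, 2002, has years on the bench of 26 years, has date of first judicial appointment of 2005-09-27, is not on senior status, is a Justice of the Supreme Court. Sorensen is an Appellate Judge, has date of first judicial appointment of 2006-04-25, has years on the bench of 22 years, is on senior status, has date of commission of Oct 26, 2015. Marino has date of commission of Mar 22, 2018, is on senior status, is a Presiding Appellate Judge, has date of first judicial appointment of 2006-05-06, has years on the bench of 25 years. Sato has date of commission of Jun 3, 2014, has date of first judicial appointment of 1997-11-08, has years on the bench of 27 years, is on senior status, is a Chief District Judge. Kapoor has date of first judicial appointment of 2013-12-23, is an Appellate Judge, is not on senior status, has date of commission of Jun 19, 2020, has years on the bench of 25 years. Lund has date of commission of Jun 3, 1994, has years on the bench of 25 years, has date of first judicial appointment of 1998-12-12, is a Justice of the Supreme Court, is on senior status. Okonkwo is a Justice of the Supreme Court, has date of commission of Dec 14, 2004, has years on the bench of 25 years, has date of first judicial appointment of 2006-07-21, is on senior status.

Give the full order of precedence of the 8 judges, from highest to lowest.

Quinn, Sato, Moreau, Lund, Okonkwo, Marino, Kapoor, Sorensen

By years on the bench (higher first): Quinn and Sato (both 27 years); then Moreau (26 years); then Lund, Okonkwo, Marino and Kapoor (each 25 years); then Sorensen (22 years).
Quinn and Sato are each Chief District Judge, so the next rule applies.
Quinn and Sato are each on senior status, so the next rule applies.
Among Quinn and Sato, alphabetically by surname: Quinn before Sato.
Among Lund, Okonkwo, Marino and Kapoor, by office: Lund and Okonkwo (Justice of the Supreme Court) before Marino (Presiding Appellate Judge) before Kapoor (Appellate Judge).
Lund and Okonkwo are each on senior status, so the next rule applies.
Among Lund and Okonkwo, alphabetically by surname: Lund before Okonkwo.
Full order: Quinn, Sato, Moreau, Lund, Okonkwo, Marino, Kapoor, Sorensen.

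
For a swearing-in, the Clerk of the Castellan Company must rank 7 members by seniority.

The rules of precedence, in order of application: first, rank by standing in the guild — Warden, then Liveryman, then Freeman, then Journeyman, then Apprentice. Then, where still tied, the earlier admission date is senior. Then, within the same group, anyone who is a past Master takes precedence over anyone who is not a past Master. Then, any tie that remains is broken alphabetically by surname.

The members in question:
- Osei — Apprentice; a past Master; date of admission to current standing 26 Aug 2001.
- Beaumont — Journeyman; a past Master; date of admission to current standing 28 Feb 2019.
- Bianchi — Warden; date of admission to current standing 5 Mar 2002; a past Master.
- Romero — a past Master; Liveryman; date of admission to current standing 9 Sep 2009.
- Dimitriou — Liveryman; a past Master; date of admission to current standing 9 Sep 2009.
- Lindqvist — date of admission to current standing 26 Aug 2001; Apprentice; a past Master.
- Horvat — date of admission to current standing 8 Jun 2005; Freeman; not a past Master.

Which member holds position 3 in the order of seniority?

By standing in the guild: Bianchi (Warden); then Dimitriou and Romero (Liveryman); then Horvat (Freeman); then Beaumont (Journeyman); then Lindqvist and Osei (Apprentice).
Dimitriou and Romero both have date of admission to current standing 9 Sep 2009, so the next rule applies.
Dimitriou and Romero are each a past Master, so the next rule applies.
Among Dimitriou and Romero, alphabetically by surname: Dimitriou before Romero.
Lindqvist and Osei both have date of admission to current standing 26 Aug 2001, so the next rule applies.
Lindqvist and Osei are each a past Master, so the next rule applies.
Among Lindqvist and Osei, alphabetically by surname: Lindqvist before Osei.
Order: Bianchi, Dimitriou, Romero, Horvat, Beaumont, Lindqvist, Osei.

Romero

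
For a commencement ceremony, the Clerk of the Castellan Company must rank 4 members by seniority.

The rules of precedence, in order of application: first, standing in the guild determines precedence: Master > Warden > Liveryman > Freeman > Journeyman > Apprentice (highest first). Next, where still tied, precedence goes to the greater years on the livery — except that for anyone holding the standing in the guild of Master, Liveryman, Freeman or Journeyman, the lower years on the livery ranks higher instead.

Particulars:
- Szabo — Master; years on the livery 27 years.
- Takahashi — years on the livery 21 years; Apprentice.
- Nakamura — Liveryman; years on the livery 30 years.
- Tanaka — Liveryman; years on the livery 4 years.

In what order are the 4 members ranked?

By standing in the guild: Szabo (Master); then Tanaka and Nakamura (Liveryman); then Takahashi (Apprentice).
Among Tanaka and Nakamura, by years on the livery (lower first) (reversed rule for this group): Tanaka (4 years) before Nakamura (30 years).
Full order: Szabo, Tanaka, Nakamura, Takahashi.

Szabo, Tanaka, Nakamura, Takahashi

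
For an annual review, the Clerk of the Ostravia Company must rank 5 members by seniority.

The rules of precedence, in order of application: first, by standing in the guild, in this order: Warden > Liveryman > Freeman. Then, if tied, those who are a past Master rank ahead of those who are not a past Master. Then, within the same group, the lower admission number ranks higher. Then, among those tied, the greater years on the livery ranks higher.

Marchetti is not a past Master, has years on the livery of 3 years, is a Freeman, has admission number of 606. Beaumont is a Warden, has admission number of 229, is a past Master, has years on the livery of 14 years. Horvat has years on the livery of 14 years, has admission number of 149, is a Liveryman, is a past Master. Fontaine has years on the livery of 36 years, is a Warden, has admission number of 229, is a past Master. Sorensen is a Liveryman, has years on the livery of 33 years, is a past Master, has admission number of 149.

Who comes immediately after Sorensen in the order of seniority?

By standing in the guild: Fontaine and Beaumont (Warden); then Sorensen and Horvat (Liveryman); then Marchetti (Freeman).
Fontaine and Beaumont are each a past Master, so the next rule applies.
Fontaine and Beaumont both have admission number 229, so the next rule applies.
Among Fontaine and Beaumont, by years on the livery (higher first): Fontaine (36 years) before Beaumont (14 years).
Sorensen and Horvat are each a past Master, so the next rule applies.
Sorensen and Horvat both have admission number 149, so the next rule applies.
Among Sorensen and Horvat, by years on the livery (higher first): Sorensen (33 years) before Horvat (14 years).
Order: Fontaine, Beaumont, Sorensen, Horvat, Marchetti.

Horvat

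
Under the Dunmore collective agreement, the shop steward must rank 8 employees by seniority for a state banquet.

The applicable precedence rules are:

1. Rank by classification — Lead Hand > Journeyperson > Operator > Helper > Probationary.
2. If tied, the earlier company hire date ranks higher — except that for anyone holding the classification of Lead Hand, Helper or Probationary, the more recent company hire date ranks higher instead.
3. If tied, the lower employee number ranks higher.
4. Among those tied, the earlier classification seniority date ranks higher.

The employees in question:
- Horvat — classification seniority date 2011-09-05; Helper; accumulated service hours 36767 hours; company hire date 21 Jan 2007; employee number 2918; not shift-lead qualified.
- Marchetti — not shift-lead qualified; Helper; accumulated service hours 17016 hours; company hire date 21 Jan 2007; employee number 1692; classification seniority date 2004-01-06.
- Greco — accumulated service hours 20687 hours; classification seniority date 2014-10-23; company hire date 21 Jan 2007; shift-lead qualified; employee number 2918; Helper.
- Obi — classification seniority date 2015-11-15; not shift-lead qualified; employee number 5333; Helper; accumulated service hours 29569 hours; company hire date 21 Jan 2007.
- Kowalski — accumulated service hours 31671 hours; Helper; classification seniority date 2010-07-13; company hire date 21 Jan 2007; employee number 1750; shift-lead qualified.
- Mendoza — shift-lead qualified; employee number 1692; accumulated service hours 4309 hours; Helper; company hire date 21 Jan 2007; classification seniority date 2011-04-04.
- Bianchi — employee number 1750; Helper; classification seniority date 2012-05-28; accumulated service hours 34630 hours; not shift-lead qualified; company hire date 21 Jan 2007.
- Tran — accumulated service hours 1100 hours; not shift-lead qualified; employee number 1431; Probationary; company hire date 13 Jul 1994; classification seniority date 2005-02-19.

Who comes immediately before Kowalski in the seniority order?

By classification: Marchetti, Mendoza, Kowalski, Bianchi, Horvat, Greco and Obi (Helper); then Tran (Probationary).
Marchetti, Mendoza, Kowalski, Bianchi, Horvat, Greco and Obi all have company hire date 21 Jan 2007, so the next rule applies.
Among Marchetti, Mendoza, Kowalski, Bianchi, Horvat, Greco and Obi, by employee number (lower first): Marchetti and Mendoza (1692) before Kowalski and Bianchi (1750) before Horvat and Greco (2918) before Obi (5333).
Among Marchetti and Mendoza, by classification seniority date (earlier first): Marchetti (2004-01-06) before Mendoza (2011-04-04).
Among Kowalski and Bianchi, by classification seniority date (earlier first): Kowalski (2010-07-13) before Bianchi (2012-05-28).
Among Horvat and Greco, by classification seniority date (earlier first): Horvat (2011-09-05) before Greco (2014-10-23).
Order: Marchetti, Mendoza, Kowalski, Bianchi, Horvat, Greco, Obi, Tran.

Mendoza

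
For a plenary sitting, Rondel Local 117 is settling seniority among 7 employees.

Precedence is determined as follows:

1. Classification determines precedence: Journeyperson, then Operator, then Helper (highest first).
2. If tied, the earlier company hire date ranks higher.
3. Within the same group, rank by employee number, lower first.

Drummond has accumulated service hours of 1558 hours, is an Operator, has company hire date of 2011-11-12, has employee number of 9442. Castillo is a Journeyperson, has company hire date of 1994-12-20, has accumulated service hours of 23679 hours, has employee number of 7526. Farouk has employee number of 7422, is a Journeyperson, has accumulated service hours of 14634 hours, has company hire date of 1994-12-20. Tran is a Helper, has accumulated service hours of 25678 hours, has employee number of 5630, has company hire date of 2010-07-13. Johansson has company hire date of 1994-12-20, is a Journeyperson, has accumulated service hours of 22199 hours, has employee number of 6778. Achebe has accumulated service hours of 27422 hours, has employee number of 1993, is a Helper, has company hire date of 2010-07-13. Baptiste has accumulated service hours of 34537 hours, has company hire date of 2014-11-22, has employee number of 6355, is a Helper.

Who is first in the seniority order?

By classification: Johansson, Farouk and Castillo (Journeyperson); then Drummond (Operator); then Achebe, Tran and Baptiste (Helper).
Johansson, Farouk and Castillo all have company hire date 1994-12-20, so the next rule applies.
Among Johansson, Farouk and Castillo, by employee number (lower first): Johansson (6778) before Farouk (7422) before Castillo (7526).
Among Achebe, Tran and Baptiste, by company hire date (earlier first): Achebe and Tran (2010-07-13) before Baptiste (2014-11-22).
Among Achebe and Tran, by employee number (lower first): Achebe (1993) before Tran (5630).
Order: Johansson, Farouk, Castillo, Drummond, Achebe, Tran, Baptiste.

Johansson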